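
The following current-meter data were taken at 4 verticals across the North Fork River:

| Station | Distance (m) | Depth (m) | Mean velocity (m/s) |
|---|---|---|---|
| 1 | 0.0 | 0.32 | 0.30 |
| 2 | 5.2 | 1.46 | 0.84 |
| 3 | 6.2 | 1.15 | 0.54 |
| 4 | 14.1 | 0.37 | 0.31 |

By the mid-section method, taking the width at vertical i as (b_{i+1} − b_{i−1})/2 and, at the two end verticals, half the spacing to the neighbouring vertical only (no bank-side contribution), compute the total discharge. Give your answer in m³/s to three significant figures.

w_1 = (5.2 − 0.0)/2 = 2.6 m; q_1 = 0.30 × 0.32 × 2.6 = 0.2496 m³/s
w_2 = (6.2 − 0.0)/2 = 3.1 m; q_2 = 0.84 × 1.46 × 3.1 = 3.802 m³/s
w_3 = (14.1 − 5.2)/2 = 4.45 m; q_3 = 0.54 × 1.15 × 4.45 = 2.763 m³/s
w_4 = (14.1 − 6.2)/2 = 3.95 m; q_4 = 0.31 × 0.37 × 3.95 = 0.4531 m³/s
Q = Σ qᵢ = 7.268 m³/s

7.27 m³/s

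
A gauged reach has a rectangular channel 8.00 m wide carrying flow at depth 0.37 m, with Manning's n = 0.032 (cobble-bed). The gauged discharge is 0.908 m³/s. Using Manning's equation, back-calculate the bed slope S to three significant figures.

A = b·y = 8.00 × 0.37 = 2.960 m²
P = b + 2y = 8.00 + 2×0.37 = 8.740 m
R = A/P = 2.960/8.740 = 0.3387 m
S = (Q·n / (1·A·R^(2/3)))² = (0.908×0.032 / (1×2.960×0.4859))² = 0.0004082

0.000408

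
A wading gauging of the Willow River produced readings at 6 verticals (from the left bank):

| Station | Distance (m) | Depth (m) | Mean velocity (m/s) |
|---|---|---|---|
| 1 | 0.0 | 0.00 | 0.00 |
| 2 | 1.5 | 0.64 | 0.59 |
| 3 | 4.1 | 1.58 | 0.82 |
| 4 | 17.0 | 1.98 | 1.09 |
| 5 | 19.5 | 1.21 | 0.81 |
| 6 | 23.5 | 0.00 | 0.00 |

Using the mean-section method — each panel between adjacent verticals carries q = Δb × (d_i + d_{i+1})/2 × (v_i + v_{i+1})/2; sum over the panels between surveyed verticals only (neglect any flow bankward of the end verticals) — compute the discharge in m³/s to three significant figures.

Panel 1-2: Δb = 1.5 m, d̄ = (0.00+0.64)/2 = 0.32, v̄ = (0.00+0.59)/2 = 0.295 → q = 1.5×0.32×0.295 = 0.1416 m³/s
Panel 2-3: Δb = 2.6 m, d̄ = (0.64+1.58)/2 = 1.11, v̄ = (0.59+0.82)/2 = 0.705 → q = 2.6×1.11×0.705 = 2.035 m³/s
Panel 3-4: Δb = 12.9 m, d̄ = (1.58+1.98)/2 = 1.78, v̄ = (0.82+1.09)/2 = 0.955 → q = 12.9×1.78×0.955 = 21.93 m³/s
Panel 4-5: Δb = 2.5 m, d̄ = (1.98+1.21)/2 = 1.595, v̄ = (1.09+0.81)/2 = 0.95 → q = 2.5×1.595×0.95 = 3.788 m³/s
Panel 5-6: Δb = 4 m, d̄ = (1.21+0.00)/2 = 0.605, v̄ = (0.81+0.00)/2 = 0.405 → q = 4×0.605×0.405 = 0.9801 m³/s
Q = Σ q = 28.87 m³/s

28.9 m³/s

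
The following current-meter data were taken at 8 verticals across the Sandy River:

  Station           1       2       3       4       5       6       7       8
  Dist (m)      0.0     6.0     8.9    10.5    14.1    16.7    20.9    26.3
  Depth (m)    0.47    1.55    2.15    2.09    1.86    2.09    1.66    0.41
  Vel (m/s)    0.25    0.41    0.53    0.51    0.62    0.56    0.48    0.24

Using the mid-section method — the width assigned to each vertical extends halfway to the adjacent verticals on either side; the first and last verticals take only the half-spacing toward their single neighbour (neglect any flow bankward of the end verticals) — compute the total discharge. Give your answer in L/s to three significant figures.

w_1 = (6.0 − 0.0)/2 = 3 m; q_1 = 0.25 × 0.47 × 3 = 0.3525 m³/s
w_2 = (8.9 − 0.0)/2 = 4.45 m; q_2 = 0.41 × 1.55 × 4.45 = 2.828 m³/s
w_3 = (10.5 − 6.0)/2 = 2.25 m; q_3 = 0.53 × 2.15 × 2.25 = 2.564 m³/s
w_4 = (14.1 − 8.9)/2 = 2.6 m; q_4 = 0.51 × 2.09 × 2.6 = 2.771 m³/s
w_5 = (16.7 − 10.5)/2 = 3.1 m; q_5 = 0.62 × 1.86 × 3.1 = 3.575 m³/s
w_6 = (20.9 − 14.1)/2 = 3.4 m; q_6 = 0.56 × 2.09 × 3.4 = 3.979 m³/s
w_7 = (26.3 − 16.7)/2 = 4.8 m; q_7 = 0.48 × 1.66 × 4.8 = 3.825 m³/s
w_8 = (26.3 − 20.9)/2 = 2.7 m; q_8 = 0.24 × 0.41 × 2.7 = 0.2657 m³/s
Q = Σ qᵢ = 20.16 m³/s
= 20.16 × 1000 = 20160 L/s

20200 L/s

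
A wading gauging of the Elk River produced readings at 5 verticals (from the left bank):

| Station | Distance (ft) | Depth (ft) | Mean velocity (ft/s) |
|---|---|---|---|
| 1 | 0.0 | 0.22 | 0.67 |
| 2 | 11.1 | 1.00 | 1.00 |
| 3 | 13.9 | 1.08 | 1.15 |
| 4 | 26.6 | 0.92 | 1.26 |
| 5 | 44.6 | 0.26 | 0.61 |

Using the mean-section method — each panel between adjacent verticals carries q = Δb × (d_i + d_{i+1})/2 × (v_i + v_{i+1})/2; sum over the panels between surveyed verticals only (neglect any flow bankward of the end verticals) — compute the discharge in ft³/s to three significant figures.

Panel 1-2: Δb = 11.1 ft, d̄ = (0.22+1.00)/2 = 0.61, v̄ = (0.67+1.00)/2 = 0.835 → q = 11.1×0.61×0.835 = 5.654 ft³/s
Panel 2-3: Δb = 2.8 ft, d̄ = (1.00+1.08)/2 = 1.04, v̄ = (1.00+1.15)/2 = 1.075 → q = 2.8×1.04×1.075 = 3.130 ft³/s
Panel 3-4: Δb = 12.7 ft, d̄ = (1.08+0.92)/2 = 1, v̄ = (1.15+1.26)/2 = 1.205 → q = 12.7×1×1.205 = 15.30 ft³/s
Panel 4-5: Δb = 18 ft, d̄ = (0.92+0.26)/2 = 0.59, v̄ = (1.26+0.61)/2 = 0.935 → q = 18×0.59×0.935 = 9.930 ft³/s
Q = Σ q = 34.02 ft³/s

34.0 ft³/s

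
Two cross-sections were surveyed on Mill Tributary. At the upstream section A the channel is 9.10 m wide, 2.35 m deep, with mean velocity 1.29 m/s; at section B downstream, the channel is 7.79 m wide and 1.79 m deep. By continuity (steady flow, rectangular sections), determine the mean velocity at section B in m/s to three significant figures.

Q = A₁V₁ = (9.10×2.35) × 1.29 = 27.59 m³/s
A₂ = 7.79 × 1.79 = 13.94 m²
V₂ = Q/A₂ = 27.59/13.94 = 1.978 m/s

1.98 m/s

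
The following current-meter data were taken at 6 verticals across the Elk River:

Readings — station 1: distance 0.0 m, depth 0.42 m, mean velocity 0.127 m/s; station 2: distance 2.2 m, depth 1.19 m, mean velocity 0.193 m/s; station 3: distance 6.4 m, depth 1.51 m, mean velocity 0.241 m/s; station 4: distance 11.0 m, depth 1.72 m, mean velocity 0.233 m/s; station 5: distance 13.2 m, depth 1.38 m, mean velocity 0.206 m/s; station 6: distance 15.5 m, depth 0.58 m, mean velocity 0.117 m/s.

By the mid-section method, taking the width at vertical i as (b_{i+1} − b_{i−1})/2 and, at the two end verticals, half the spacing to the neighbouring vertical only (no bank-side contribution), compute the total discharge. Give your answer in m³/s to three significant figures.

w_1 = (2.2 − 0.0)/2 = 1.1 m; q_1 = 0.127 × 0.42 × 1.1 = 0.05867 m³/s
w_2 = (6.4 − 0.0)/2 = 3.2 m; q_2 = 0.193 × 1.19 × 3.2 = 0.7349 m³/s
w_3 = (11.0 − 2.2)/2 = 4.4 m; q_3 = 0.241 × 1.51 × 4.4 = 1.601 m³/s
w_4 = (13.2 − 6.4)/2 = 3.4 m; q_4 = 0.233 × 1.72 × 3.4 = 1.363 m³/s
w_5 = (15.5 − 11.0)/2 = 2.25 m; q_5 = 0.206 × 1.38 × 2.25 = 0.6396 m³/s
w_6 = (15.5 − 13.2)/2 = 1.15 m; q_6 = 0.117 × 0.58 × 1.15 = 0.07804 m³/s
Q = Σ qᵢ = 4.475 m³/s

4.48 m³/s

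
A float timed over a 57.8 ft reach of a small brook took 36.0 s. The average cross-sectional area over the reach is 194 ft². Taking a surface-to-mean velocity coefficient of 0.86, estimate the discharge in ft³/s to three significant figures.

v_surface = L / t̄ = 57.8 / 36 = 1.606 ft/s
v_mean = 0.86 × 1.606 = 1.381 ft/s
Q = A × v_mean = 194 × 1.381 = 267.9 ft³/s

268 ft³/s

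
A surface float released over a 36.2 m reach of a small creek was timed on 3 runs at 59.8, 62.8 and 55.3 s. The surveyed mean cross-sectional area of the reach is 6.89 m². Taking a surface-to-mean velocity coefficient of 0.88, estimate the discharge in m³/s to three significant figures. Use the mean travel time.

t̄ = (59.8 + 62.8 + 55.3) / 3 = 59.3 s
v_surface = L / t̄ = 36.2 / 59.3 = 0.6105 m/s
v_mean = 0.88 × 0.6105 = 0.5372 m/s
Q = A × v_mean = 6.89 × 0.5372 = 3.701 m³/s

3.70 m³/s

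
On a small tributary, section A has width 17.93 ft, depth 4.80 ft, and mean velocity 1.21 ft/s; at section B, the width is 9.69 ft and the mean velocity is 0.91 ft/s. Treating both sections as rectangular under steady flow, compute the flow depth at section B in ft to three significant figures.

11.8 ft

Q = A₁V₁ = (17.93×4.80) × 1.21 = 104.1 ft³/s
d₂ = Q/(b₂ V₂) = 104.1/(9.69×0.91) = 11.81 ft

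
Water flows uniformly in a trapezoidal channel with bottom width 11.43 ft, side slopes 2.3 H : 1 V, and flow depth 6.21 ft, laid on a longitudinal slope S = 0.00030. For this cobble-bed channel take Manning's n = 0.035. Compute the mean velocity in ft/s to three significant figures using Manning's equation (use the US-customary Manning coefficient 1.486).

1.78 ft/s

A = (b + z·y)·y = (11.43 + 2.3×6.21)×6.21 = 159.7 ft²
P = b + 2y√(1+z²) = 11.43 + 2×6.21×√(1+2.3²) = 42.58 ft
R = A/P = 159.7/42.58 = 3.750 ft
Q = (1.486/n)·A·R^(2/3)·S^(1/2) = (1.486/0.035) × 159.7 × 3.750^(2/3) × 0.00030^(1/2) = 283.4 ft³/s
V = Q/A = 283.4/159.7 = 1.775 ft/s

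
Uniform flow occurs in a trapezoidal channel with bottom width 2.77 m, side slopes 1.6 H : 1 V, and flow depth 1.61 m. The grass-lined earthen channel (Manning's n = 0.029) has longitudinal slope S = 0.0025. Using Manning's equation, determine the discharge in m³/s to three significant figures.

14.6 m³/s

A = (b + z·y)·y = (2.77 + 1.6×1.61)×1.61 = 8.607 m²
P = b + 2y√(1+z²) = 2.77 + 2×1.61×√(1+1.6²) = 8.845 m
R = A/P = 8.607/8.845 = 0.9730 m
Q = (1/n)·A·R^(2/3)·S^(1/2) = (1/0.029) × 8.607 × 0.9730^(2/3) × 0.0025^(1/2) = 14.57 m³/s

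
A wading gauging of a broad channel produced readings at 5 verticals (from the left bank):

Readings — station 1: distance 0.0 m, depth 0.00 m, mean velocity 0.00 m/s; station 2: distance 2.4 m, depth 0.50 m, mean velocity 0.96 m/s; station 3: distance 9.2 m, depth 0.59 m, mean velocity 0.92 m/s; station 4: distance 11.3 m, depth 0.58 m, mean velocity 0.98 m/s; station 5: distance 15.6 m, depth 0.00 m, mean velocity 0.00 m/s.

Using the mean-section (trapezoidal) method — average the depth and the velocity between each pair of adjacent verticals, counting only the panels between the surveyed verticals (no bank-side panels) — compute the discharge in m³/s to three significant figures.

Panel 1-2: Δb = 2.4 m, d̄ = (0.00+0.50)/2 = 0.25, v̄ = (0.00+0.96)/2 = 0.48 → q = 2.4×0.25×0.48 = 0.2880 m³/s
Panel 2-3: Δb = 6.8 m, d̄ = (0.50+0.59)/2 = 0.545, v̄ = (0.96+0.92)/2 = 0.94 → q = 6.8×0.545×0.94 = 3.484 m³/s
Panel 3-4: Δb = 2.1 m, d̄ = (0.59+0.58)/2 = 0.585, v̄ = (0.92+0.98)/2 = 0.95 → q = 2.1×0.585×0.95 = 1.167 m³/s
Panel 4-5: Δb = 4.3 m, d̄ = (0.58+0.00)/2 = 0.29, v̄ = (0.98+0.00)/2 = 0.49 → q = 4.3×0.29×0.49 = 0.6110 m³/s
Q = Σ q = 5.550 m³/s

5.55 m³/s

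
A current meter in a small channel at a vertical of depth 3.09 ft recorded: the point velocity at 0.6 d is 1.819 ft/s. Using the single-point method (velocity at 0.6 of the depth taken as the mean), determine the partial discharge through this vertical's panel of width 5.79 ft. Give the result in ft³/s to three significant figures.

v̄ = v₀.₆ = 1.819 ft/s
q = v̄ × d × w = 1.819 × 3.09 × 5.79 = 32.54 ft³/s

32.5 ft³/s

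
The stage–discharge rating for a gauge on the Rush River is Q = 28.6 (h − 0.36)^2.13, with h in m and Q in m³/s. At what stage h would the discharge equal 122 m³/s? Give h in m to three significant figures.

h − h₀ = (Q/C)^(1/b) = (122/28.6)^(1/2.13) = 1.976 m
h = 0.36 + 1.976 = 2.336 m

2.34 m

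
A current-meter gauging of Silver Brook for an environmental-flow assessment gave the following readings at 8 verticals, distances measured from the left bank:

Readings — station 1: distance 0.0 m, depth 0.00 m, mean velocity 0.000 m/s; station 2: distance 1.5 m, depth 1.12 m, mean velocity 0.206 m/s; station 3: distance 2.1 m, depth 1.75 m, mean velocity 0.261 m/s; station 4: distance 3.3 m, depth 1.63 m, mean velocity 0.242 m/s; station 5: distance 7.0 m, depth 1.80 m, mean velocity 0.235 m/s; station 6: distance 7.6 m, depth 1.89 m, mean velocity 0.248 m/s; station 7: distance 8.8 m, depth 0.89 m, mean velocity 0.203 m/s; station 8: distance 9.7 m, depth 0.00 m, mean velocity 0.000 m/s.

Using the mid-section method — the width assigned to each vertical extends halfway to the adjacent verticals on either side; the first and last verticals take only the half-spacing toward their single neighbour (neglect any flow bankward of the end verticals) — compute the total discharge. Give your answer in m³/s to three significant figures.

w_2 = (2.1 − 0.0)/2 = 1.05 m; q_2 = 0.206 × 1.12 × 1.05 = 0.2423 m³/s
w_3 = (3.3 − 1.5)/2 = 0.9 m; q_3 = 0.261 × 1.75 × 0.9 = 0.4111 m³/s
w_4 = (7.0 − 2.1)/2 = 2.45 m; q_4 = 0.242 × 1.63 × 2.45 = 0.9664 m³/s
w_5 = (7.6 − 3.3)/2 = 2.15 m; q_5 = 0.235 × 1.80 × 2.15 = 0.9095 m³/s
w_6 = (8.8 − 7.0)/2 = 0.9 m; q_6 = 0.248 × 1.89 × 0.9 = 0.4218 m³/s
w_7 = (9.7 − 7.6)/2 = 1.05 m; q_7 = 0.203 × 0.89 × 1.05 = 0.1897 m³/s
Stations 1, 8 contribute zero (depth or velocity is 0).
Q = Σ qᵢ = 3.141 m³/s

3.14 m³/s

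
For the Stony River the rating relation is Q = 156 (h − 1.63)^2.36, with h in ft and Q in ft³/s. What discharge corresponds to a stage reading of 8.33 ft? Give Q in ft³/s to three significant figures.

Q = 156 × (8.33 − 1.63)^2.36 = 156 × 6.7^2.36 = 13890 ft³/s

13900 ft³/s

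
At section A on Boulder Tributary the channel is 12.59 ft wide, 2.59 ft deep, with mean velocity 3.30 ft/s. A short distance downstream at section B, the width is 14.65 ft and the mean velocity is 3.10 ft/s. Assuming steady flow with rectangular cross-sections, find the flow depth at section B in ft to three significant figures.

2.37 ft

Q = A₁V₁ = (12.59×2.59) × 3.30 = 107.6 ft³/s
d₂ = Q/(b₂ V₂) = 107.6/(14.65×3.10) = 2.369 ft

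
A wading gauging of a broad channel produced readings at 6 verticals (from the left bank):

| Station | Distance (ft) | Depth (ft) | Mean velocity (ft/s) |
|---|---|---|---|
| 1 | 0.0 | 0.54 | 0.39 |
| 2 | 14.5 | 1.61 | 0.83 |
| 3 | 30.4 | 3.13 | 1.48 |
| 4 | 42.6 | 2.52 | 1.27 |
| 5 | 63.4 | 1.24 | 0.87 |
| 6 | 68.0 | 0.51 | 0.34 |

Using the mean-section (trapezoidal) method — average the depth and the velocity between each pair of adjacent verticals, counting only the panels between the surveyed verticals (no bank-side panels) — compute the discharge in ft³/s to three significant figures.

145 ft³/s

Panel 1-2: Δb = 14.5 ft, d̄ = (0.54+1.61)/2 = 1.075, v̄ = (0.39+0.83)/2 = 0.61 → q = 14.5×1.075×0.61 = 9.508 ft³/s
Panel 2-3: Δb = 15.9 ft, d̄ = (1.61+3.13)/2 = 2.37, v̄ = (0.83+1.48)/2 = 1.155 → q = 15.9×2.37×1.155 = 43.52 ft³/s
Panel 3-4: Δb = 12.2 ft, d̄ = (3.13+2.52)/2 = 2.825, v̄ = (1.48+1.27)/2 = 1.375 → q = 12.2×2.825×1.375 = 47.39 ft³/s
Panel 4-5: Δb = 20.8 ft, d̄ = (2.52+1.24)/2 = 1.88, v̄ = (1.27+0.87)/2 = 1.07 → q = 20.8×1.88×1.07 = 41.84 ft³/s
Panel 5-6: Δb = 4.6 ft, d̄ = (1.24+0.51)/2 = 0.875, v̄ = (0.87+0.34)/2 = 0.605 → q = 4.6×0.875×0.605 = 2.435 ft³/s
Q = Σ q = 144.7 ft³/s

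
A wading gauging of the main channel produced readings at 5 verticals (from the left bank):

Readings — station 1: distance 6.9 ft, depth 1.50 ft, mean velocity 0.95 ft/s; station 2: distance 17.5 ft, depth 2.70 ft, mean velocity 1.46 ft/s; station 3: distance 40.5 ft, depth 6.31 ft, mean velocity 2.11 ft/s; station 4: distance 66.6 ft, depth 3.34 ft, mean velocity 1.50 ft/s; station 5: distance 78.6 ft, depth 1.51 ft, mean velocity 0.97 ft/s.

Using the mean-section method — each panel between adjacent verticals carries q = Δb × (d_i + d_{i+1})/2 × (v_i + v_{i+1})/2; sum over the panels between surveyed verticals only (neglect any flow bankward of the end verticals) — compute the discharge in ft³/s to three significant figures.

Panel 1-2: Δb = 10.6 ft, d̄ = (1.50+2.70)/2 = 2.1, v̄ = (0.95+1.46)/2 = 1.205 → q = 10.6×2.1×1.205 = 26.82 ft³/s
Panel 2-3: Δb = 23 ft, d̄ = (2.70+6.31)/2 = 4.505, v̄ = (1.46+2.11)/2 = 1.785 → q = 23×4.505×1.785 = 185.0 ft³/s
Panel 3-4: Δb = 26.1 ft, d̄ = (6.31+3.34)/2 = 4.825, v̄ = (2.11+1.50)/2 = 1.805 → q = 26.1×4.825×1.805 = 227.3 ft³/s
Panel 4-5: Δb = 12 ft, d̄ = (3.34+1.51)/2 = 2.425, v̄ = (1.50+0.97)/2 = 1.235 → q = 12×2.425×1.235 = 35.94 ft³/s
Q = Σ q = 475.0 ft³/s

475 ft³/s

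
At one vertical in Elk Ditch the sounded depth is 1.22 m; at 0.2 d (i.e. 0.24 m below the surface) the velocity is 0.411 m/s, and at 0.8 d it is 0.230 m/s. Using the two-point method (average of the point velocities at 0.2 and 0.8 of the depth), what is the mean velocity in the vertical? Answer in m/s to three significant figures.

v̄ = (0.411 + 0.230) / 2 = 0.3205 m/s

0.321 m/s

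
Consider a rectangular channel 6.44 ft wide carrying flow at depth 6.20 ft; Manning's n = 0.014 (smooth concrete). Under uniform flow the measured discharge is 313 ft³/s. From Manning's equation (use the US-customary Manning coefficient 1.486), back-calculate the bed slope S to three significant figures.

A = b·y = 6.44 × 6.20 = 39.93 ft²
P = b + 2y = 6.44 + 2×6.20 = 18.84 ft
R = A/P = 39.93/18.84 = 2.119 ft
S = (Q·n / (1.486·A·R^(2/3)))² = (313×0.014 / (1.486×39.93×1.650))² = 0.002004

0.00200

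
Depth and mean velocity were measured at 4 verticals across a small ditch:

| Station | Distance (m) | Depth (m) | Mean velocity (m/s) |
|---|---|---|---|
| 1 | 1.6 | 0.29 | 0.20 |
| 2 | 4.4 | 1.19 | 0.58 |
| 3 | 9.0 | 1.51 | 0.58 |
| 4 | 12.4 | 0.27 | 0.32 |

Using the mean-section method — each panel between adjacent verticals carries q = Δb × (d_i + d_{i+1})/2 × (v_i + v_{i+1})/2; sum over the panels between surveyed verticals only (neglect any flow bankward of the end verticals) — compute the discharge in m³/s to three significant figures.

Panel 1-2: Δb = 2.8 m, d̄ = (0.29+1.19)/2 = 0.74, v̄ = (0.20+0.58)/2 = 0.39 → q = 2.8×0.74×0.39 = 0.8081 m³/s
Panel 2-3: Δb = 4.6 m, d̄ = (1.19+1.51)/2 = 1.35, v̄ = (0.58+0.58)/2 = 0.58 → q = 4.6×1.35×0.58 = 3.602 m³/s
Panel 3-4: Δb = 3.4 m, d̄ = (1.51+0.27)/2 = 0.89, v̄ = (0.58+0.32)/2 = 0.45 → q = 3.4×0.89×0.45 = 1.362 m³/s
Q = Σ q = 5.772 m³/s

5.77 m³/s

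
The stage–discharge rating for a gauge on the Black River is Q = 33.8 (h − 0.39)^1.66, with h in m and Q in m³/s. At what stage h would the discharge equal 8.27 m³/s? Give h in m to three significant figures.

0.818 m

h − h₀ = (Q/C)^(1/b) = (8.27/33.8)^(1/1.66) = 0.4282 m
h = 0.39 + 0.4282 = 0.8182 m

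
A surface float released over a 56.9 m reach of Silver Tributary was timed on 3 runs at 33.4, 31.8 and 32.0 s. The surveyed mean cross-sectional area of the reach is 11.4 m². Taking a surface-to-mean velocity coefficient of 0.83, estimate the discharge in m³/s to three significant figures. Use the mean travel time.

16.6 m³/s

t̄ = (33.4 + 31.8 + 32.0) / 3 = 32.4 s
v_surface = L / t̄ = 56.9 / 32.4 = 1.756 m/s
v_mean = 0.83 × 1.756 = 1.458 m/s
Q = A × v_mean = 11.4 × 1.458 = 16.62 m³/s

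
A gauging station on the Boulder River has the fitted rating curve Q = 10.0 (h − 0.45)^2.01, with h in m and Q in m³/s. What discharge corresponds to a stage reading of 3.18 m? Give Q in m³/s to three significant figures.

75.3 m³/s

Q = 10.0 × (3.18 − 0.45)^2.01 = 10.0 × 2.73^2.01 = 75.28 m³/s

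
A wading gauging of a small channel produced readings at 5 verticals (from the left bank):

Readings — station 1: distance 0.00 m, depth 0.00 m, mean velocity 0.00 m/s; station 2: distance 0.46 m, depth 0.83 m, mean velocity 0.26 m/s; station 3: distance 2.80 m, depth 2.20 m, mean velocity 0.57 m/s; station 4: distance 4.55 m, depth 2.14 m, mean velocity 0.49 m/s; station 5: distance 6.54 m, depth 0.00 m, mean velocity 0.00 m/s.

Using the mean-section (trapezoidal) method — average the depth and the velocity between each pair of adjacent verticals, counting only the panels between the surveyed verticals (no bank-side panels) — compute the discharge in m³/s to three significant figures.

Panel 1-2: Δb = 0.46 m, d̄ = (0.00+0.83)/2 = 0.415, v̄ = (0.00+0.26)/2 = 0.13 → q = 0.46×0.415×0.13 = 0.02482 m³/s
Panel 2-3: Δb = 2.34 m, d̄ = (0.83+2.20)/2 = 1.515, v̄ = (0.26+0.57)/2 = 0.415 → q = 2.34×1.515×0.415 = 1.471 m³/s
Panel 3-4: Δb = 1.75 m, d̄ = (2.20+2.14)/2 = 2.17, v̄ = (0.57+0.49)/2 = 0.53 → q = 1.75×2.17×0.53 = 2.013 m³/s
Panel 4-5: Δb = 1.99 m, d̄ = (2.14+0.00)/2 = 1.07, v̄ = (0.49+0.00)/2 = 0.245 → q = 1.99×1.07×0.245 = 0.5217 m³/s
Q = Σ q = 4.030 m³/s

4.03 m³/s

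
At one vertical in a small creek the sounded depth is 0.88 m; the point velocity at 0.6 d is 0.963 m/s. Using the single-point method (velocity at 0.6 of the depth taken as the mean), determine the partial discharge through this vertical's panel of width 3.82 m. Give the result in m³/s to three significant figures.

3.24 m³/s

v̄ = v₀.₆ = 0.963 m/s
q = v̄ × d × w = 0.9630 × 0.88 × 3.82 = 3.237 m³/s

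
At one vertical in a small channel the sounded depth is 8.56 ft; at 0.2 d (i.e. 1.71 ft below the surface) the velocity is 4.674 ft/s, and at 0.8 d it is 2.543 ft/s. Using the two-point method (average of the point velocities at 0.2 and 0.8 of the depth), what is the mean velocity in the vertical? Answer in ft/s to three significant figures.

3.61 ft/s

v̄ = (4.674 + 2.543) / 2 = 3.609 ft/s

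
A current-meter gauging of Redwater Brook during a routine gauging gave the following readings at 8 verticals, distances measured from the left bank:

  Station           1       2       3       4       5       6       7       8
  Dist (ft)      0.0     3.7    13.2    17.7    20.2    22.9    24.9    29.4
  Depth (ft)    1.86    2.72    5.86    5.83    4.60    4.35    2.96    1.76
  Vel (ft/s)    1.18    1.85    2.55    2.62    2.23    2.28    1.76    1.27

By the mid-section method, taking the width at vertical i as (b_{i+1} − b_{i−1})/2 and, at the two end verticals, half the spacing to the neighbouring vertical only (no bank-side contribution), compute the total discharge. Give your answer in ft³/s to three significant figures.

w_1 = (3.7 − 0.0)/2 = 1.85 ft; q_1 = 1.18 × 1.86 × 1.85 = 4.060 ft³/s
w_2 = (13.2 − 0.0)/2 = 6.6 ft; q_2 = 1.85 × 2.72 × 6.6 = 33.21 ft³/s
w_3 = (17.7 − 3.7)/2 = 7 ft; q_3 = 2.55 × 5.86 × 7 = 104.6 ft³/s
w_4 = (20.2 − 13.2)/2 = 3.5 ft; q_4 = 2.62 × 5.83 × 3.5 = 53.46 ft³/s
w_5 = (22.9 − 17.7)/2 = 2.6 ft; q_5 = 2.23 × 4.60 × 2.6 = 26.67 ft³/s
w_6 = (24.9 − 20.2)/2 = 2.35 ft; q_6 = 2.28 × 4.35 × 2.35 = 23.31 ft³/s
w_7 = (29.4 − 22.9)/2 = 3.25 ft; q_7 = 1.76 × 2.96 × 3.25 = 16.93 ft³/s
w_8 = (29.4 − 24.9)/2 = 2.25 ft; q_8 = 1.27 × 1.76 × 2.25 = 5.029 ft³/s
Q = Σ qᵢ = 267.3 ft³/s

267 ft³/s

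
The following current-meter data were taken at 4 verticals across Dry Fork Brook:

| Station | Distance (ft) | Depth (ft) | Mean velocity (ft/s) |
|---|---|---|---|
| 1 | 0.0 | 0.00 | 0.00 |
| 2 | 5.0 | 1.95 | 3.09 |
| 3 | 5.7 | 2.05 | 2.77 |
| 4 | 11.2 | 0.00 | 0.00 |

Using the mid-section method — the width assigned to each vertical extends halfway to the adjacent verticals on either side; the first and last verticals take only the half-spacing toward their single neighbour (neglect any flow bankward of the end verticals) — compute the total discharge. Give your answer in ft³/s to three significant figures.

34.8 ft³/s

w_2 = (5.7 − 0.0)/2 = 2.85 ft; q_2 = 3.09 × 1.95 × 2.85 = 17.17 ft³/s
w_3 = (11.2 − 5.0)/2 = 3.1 ft; q_3 = 2.77 × 2.05 × 3.1 = 17.60 ft³/s
Stations 1, 4 contribute zero (depth or velocity is 0).
Q = Σ qᵢ = 34.78 ft³/s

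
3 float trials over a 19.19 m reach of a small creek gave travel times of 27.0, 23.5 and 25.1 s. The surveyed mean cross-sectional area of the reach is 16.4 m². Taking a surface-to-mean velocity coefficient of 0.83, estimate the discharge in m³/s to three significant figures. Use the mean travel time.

10.4 m³/s

t̄ = (27.0 + 23.5 + 25.1) / 3 = 25.2 s
v_surface = L / t̄ = 19.19 / 25.2 = 0.7615 m/s
v_mean = 0.83 × 0.7615 = 0.6321 m/s
Q = A × v_mean = 16.4 × 0.6321 = 10.37 m³/s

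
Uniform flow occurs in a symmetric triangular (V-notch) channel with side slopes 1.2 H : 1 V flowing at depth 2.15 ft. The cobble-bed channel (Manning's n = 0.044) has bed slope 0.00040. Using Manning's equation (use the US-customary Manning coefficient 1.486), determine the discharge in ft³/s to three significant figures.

A = z·y² = 1.2×2.15² = 5.547 ft²
P = 2y√(1+z²) = 2×2.15×√(1+1.2²) = 6.717 ft
R = A/P = 5.547/6.717 = 0.8258 ft
Q = (1.486/n)·A·R^(2/3)·S^(1/2) = (1.486/0.044) × 5.547 × 0.8258^(2/3) × 0.00040^(1/2) = 3.298 ft³/s

3.30 ft³/s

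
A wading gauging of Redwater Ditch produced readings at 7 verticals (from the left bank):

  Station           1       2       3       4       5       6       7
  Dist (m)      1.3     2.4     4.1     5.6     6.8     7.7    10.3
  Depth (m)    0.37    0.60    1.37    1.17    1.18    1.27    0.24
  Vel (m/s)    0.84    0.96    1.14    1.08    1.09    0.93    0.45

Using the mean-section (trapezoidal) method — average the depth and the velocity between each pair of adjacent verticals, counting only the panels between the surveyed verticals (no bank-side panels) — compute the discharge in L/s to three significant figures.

8350 L/s

Panel 1-2: Δb = 1.1 m, d̄ = (0.37+0.60)/2 = 0.485, v̄ = (0.84+0.96)/2 = 0.9 → q = 1.1×0.485×0.9 = 0.4802 m³/s
Panel 2-3: Δb = 1.7 m, d̄ = (0.60+1.37)/2 = 0.985, v̄ = (0.96+1.14)/2 = 1.05 → q = 1.7×0.985×1.05 = 1.758 m³/s
Panel 3-4: Δb = 1.5 m, d̄ = (1.37+1.17)/2 = 1.27, v̄ = (1.14+1.08)/2 = 1.11 → q = 1.5×1.27×1.11 = 2.115 m³/s
Panel 4-5: Δb = 1.2 m, d̄ = (1.17+1.18)/2 = 1.175, v̄ = (1.08+1.09)/2 = 1.085 → q = 1.2×1.175×1.085 = 1.530 m³/s
Panel 5-6: Δb = 0.9 m, d̄ = (1.18+1.27)/2 = 1.225, v̄ = (1.09+0.93)/2 = 1.01 → q = 0.9×1.225×1.01 = 1.114 m³/s
Panel 6-7: Δb = 2.6 m, d̄ = (1.27+0.24)/2 = 0.755, v̄ = (0.93+0.45)/2 = 0.69 → q = 2.6×0.755×0.69 = 1.354 m³/s
Q = Σ q = 8.351 m³/s
= 8.351 × 1000 = 8351 L/s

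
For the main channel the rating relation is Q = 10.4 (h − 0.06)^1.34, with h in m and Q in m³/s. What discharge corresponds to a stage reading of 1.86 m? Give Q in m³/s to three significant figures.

Q = 10.4 × (1.86 − 0.06)^1.34 = 10.4 × 1.8^1.34 = 22.86 m³/s

22.9 m³/s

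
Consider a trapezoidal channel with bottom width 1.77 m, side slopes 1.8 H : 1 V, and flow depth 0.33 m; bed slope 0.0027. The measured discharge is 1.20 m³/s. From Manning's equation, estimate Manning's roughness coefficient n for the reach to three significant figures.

A = (b + z·y)·y = (1.77 + 1.8×0.33)×0.33 = 0.7801 m²
P = b + 2y√(1+z²) = 1.77 + 2×0.33×√(1+1.8²) = 3.129 m
R = A/P = 0.7801/3.129 = 0.2493 m
n = (1/Q)·A·R^(2/3)·S^(1/2) = (1/1.20) × 0.7801 × 0.3961 × 0.05196 = 0.01338

0.0134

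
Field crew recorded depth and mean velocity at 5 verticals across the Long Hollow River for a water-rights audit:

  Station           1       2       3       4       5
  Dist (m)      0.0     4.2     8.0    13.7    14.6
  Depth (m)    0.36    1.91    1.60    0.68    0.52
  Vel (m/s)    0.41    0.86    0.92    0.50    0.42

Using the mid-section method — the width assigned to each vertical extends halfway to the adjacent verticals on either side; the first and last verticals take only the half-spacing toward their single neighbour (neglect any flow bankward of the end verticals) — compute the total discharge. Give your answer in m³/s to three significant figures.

15.1 m³/s

w_1 = (4.2 − 0.0)/2 = 2.1 m; q_1 = 0.41 × 0.36 × 2.1 = 0.3100 m³/s
w_2 = (8.0 − 0.0)/2 = 4 m; q_2 = 0.86 × 1.91 × 4 = 6.570 m³/s
w_3 = (13.7 − 4.2)/2 = 4.75 m; q_3 = 0.92 × 1.60 × 4.75 = 6.992 m³/s
w_4 = (14.6 − 8.0)/2 = 3.3 m; q_4 = 0.50 × 0.68 × 3.3 = 1.122 m³/s
w_5 = (14.6 − 13.7)/2 = 0.45 m; q_5 = 0.42 × 0.52 × 0.45 = 0.09828 m³/s
Q = Σ qᵢ = 15.09 m³/s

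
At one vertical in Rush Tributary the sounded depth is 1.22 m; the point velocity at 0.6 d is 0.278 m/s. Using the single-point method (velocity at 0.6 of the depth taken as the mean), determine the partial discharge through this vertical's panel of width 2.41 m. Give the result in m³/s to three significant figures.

0.817 m³/s

v̄ = v₀.₆ = 0.278 m/s
q = v̄ × d × w = 0.2780 × 1.22 × 2.41 = 0.8174 m³/s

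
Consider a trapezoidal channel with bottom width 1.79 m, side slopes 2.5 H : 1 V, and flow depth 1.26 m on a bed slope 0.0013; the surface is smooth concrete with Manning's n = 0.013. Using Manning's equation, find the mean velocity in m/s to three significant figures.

A = (b + z·y)·y = (1.79 + 2.5×1.26)×1.26 = 6.224 m²
P = b + 2y√(1+z²) = 1.79 + 2×1.26×√(1+2.5²) = 8.575 m
R = A/P = 6.224/8.575 = 0.7259 m
Q = (1/n)·A·R^(2/3)·S^(1/2) = (1/0.013) × 6.224 × 0.7259^(2/3) × 0.0013^(1/2) = 13.94 m³/s
V = Q/A = 13.94/6.224 = 2.240 m/s

2.24 m/s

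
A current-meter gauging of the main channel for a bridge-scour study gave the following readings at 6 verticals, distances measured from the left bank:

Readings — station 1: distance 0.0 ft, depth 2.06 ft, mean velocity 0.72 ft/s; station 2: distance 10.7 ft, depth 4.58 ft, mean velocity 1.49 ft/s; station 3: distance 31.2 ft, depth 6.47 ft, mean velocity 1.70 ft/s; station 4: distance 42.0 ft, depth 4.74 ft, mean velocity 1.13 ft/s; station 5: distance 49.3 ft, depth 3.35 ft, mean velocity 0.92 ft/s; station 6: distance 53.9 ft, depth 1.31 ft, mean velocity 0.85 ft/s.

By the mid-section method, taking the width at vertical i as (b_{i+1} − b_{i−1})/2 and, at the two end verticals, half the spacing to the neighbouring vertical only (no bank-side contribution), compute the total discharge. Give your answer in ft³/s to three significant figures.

356 ft³/s

w_1 = (10.7 − 0.0)/2 = 5.35 ft; q_1 = 0.72 × 2.06 × 5.35 = 7.935 ft³/s
w_2 = (31.2 − 0.0)/2 = 15.6 ft; q_2 = 1.49 × 4.58 × 15.6 = 106.5 ft³/s
w_3 = (42.0 − 10.7)/2 = 15.65 ft; q_3 = 1.70 × 6.47 × 15.65 = 172.1 ft³/s
w_4 = (49.3 − 31.2)/2 = 9.05 ft; q_4 = 1.13 × 4.74 × 9.05 = 48.47 ft³/s
w_5 = (53.9 − 42.0)/2 = 5.95 ft; q_5 = 0.92 × 3.35 × 5.95 = 18.34 ft³/s
w_6 = (53.9 − 49.3)/2 = 2.3 ft; q_6 = 0.85 × 1.31 × 2.3 = 2.561 ft³/s
Q = Σ qᵢ = 355.9 ft³/s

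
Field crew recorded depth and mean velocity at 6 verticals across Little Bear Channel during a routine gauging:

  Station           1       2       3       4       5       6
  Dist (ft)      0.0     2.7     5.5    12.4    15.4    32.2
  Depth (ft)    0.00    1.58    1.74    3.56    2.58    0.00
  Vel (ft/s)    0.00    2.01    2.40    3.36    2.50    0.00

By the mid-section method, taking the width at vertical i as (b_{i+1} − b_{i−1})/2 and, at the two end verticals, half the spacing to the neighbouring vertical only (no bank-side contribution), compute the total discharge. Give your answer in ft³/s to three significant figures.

w_2 = (5.5 − 0.0)/2 = 2.75 ft; q_2 = 2.01 × 1.58 × 2.75 = 8.733 ft³/s
w_3 = (12.4 − 2.7)/2 = 4.85 ft; q_3 = 2.40 × 1.74 × 4.85 = 20.25 ft³/s
w_4 = (15.4 − 5.5)/2 = 4.95 ft; q_4 = 3.36 × 3.56 × 4.95 = 59.21 ft³/s
w_5 = (32.2 − 12.4)/2 = 9.9 ft; q_5 = 2.50 × 2.58 × 9.9 = 63.86 ft³/s
Stations 1, 6 contribute zero (depth or velocity is 0).
Q = Σ qᵢ = 152.1 ft³/s

152 ft³/s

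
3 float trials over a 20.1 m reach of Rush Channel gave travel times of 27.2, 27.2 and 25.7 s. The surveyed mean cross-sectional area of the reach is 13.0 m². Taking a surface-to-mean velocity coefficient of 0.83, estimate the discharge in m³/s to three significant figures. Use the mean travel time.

t̄ = (27.2 + 27.2 + 25.7) / 3 = 26.7 s
v_surface = L / t̄ = 20.1 / 26.7 = 0.7528 m/s
v_mean = 0.83 × 0.7528 = 0.6248 m/s
Q = A × v_mean = 13.0 × 0.6248 = 8.123 m³/s

8.12 m³/s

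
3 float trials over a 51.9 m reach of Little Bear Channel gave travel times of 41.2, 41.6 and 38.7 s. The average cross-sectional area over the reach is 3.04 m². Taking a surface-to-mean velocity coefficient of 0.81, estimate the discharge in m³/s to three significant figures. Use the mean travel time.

t̄ = (41.2 + 41.6 + 38.7) / 3 = 40.5 s
v_surface = L / t̄ = 51.9 / 40.5 = 1.281 m/s
v_mean = 0.81 × 1.281 = 1.038 m/s
Q = A × v_mean = 3.04 × 1.038 = 3.156 m³/s

3.16 m³/s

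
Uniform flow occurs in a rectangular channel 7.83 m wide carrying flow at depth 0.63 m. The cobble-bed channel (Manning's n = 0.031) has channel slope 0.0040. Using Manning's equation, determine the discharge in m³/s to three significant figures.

6.70 m³/s

A = b·y = 7.83 × 0.63 = 4.933 m²
P = b + 2y = 7.83 + 2×0.63 = 9.090 m
R = A/P = 4.933/9.090 = 0.5427 m
Q = (1/n)·A·R^(2/3)·S^(1/2) = (1/0.031) × 4.933 × 0.5427^(2/3) × 0.0040^(1/2) = 6.696 m³/s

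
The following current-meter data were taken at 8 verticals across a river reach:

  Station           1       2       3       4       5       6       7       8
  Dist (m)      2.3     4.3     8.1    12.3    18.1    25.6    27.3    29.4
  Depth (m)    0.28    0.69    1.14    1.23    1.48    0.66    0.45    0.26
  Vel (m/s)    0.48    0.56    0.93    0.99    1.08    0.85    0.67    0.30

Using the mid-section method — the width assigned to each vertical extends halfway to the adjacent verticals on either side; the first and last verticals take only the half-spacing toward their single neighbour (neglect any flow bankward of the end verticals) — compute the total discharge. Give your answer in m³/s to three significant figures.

25.4 m³/s

w_1 = (4.3 − 2.3)/2 = 1 m; q_1 = 0.48 × 0.28 × 1 = 0.1344 m³/s
w_2 = (8.1 − 2.3)/2 = 2.9 m; q_2 = 0.56 × 0.69 × 2.9 = 1.121 m³/s
w_3 = (12.3 − 4.3)/2 = 4 m; q_3 = 0.93 × 1.14 × 4 = 4.241 m³/s
w_4 = (18.1 − 8.1)/2 = 5 m; q_4 = 0.99 × 1.23 × 5 = 6.089 m³/s
w_5 = (25.6 − 12.3)/2 = 6.65 m; q_5 = 1.08 × 1.48 × 6.65 = 10.63 m³/s
w_6 = (27.3 − 18.1)/2 = 4.6 m; q_6 = 0.85 × 0.66 × 4.6 = 2.581 m³/s
w_7 = (29.4 − 25.6)/2 = 1.9 m; q_7 = 0.67 × 0.45 × 1.9 = 0.5729 m³/s
w_8 = (29.4 − 27.3)/2 = 1.05 m; q_8 = 0.30 × 0.26 × 1.05 = 0.08190 m³/s
Q = Σ qᵢ = 25.45 m³/s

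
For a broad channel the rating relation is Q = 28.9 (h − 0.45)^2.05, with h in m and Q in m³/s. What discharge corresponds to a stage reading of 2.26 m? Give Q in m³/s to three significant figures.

97.5 m³/s

Q = 28.9 × (2.26 − 0.45)^2.05 = 28.9 × 1.81^2.05 = 97.53 m³/s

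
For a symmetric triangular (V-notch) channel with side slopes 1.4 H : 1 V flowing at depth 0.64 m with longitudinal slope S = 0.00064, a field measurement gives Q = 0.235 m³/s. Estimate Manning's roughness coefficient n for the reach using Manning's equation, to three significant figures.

A = z·y² = 1.4×0.64² = 0.5734 m²
P = 2y√(1+z²) = 2×0.64×√(1+1.4²) = 2.202 m
R = A/P = 0.5734/2.202 = 0.2604 m
n = (1/Q)·A·R^(2/3)·S^(1/2) = (1/0.235) × 0.5734 × 0.4078 × 0.02530 = 0.02517

0.0252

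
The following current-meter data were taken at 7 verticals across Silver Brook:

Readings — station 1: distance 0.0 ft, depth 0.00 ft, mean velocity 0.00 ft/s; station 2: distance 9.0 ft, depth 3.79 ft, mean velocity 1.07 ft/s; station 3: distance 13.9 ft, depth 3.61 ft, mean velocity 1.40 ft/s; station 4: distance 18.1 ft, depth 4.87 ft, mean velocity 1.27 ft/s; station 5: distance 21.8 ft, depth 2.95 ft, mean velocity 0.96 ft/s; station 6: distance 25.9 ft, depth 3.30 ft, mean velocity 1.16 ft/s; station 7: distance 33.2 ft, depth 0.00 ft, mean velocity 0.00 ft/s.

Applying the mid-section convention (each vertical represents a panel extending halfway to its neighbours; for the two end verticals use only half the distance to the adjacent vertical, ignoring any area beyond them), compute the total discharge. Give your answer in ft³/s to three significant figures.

108 ft³/s

w_2 = (13.9 − 0.0)/2 = 6.95 ft; q_2 = 1.07 × 3.79 × 6.95 = 28.18 ft³/s
w_3 = (18.1 − 9.0)/2 = 4.55 ft; q_3 = 1.40 × 3.61 × 4.55 = 23.00 ft³/s
w_4 = (21.8 − 13.9)/2 = 3.95 ft; q_4 = 1.27 × 4.87 × 3.95 = 24.43 ft³/s
w_5 = (25.9 − 18.1)/2 = 3.9 ft; q_5 = 0.96 × 2.95 × 3.9 = 11.04 ft³/s
w_6 = (33.2 − 21.8)/2 = 5.7 ft; q_6 = 1.16 × 3.30 × 5.7 = 21.82 ft³/s
Stations 1, 7 contribute zero (depth or velocity is 0).
Q = Σ qᵢ = 108.5 ft³/s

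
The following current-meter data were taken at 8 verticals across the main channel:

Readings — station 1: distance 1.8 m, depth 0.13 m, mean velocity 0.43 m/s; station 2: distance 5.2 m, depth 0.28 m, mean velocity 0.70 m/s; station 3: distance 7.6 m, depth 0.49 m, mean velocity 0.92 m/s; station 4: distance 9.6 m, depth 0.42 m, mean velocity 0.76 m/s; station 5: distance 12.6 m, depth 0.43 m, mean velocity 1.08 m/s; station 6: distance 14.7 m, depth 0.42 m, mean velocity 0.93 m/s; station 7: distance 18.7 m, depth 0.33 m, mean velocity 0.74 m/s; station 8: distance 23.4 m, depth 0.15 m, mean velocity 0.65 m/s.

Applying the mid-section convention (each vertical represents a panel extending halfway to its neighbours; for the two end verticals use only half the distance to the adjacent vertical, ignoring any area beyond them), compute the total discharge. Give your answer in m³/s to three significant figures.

6.12 m³/s

w_1 = (5.2 − 1.8)/2 = 1.7 m; q_1 = 0.43 × 0.13 × 1.7 = 0.09503 m³/s
w_2 = (7.6 − 1.8)/2 = 2.9 m; q_2 = 0.70 × 0.28 × 2.9 = 0.5684 m³/s
w_3 = (9.6 − 5.2)/2 = 2.2 m; q_3 = 0.92 × 0.49 × 2.2 = 0.9918 m³/s
w_4 = (12.6 − 7.6)/2 = 2.5 m; q_4 = 0.76 × 0.42 × 2.5 = 0.7980 m³/s
w_5 = (14.7 − 9.6)/2 = 2.55 m; q_5 = 1.08 × 0.43 × 2.55 = 1.184 m³/s
w_6 = (18.7 − 12.6)/2 = 3.05 m; q_6 = 0.93 × 0.42 × 3.05 = 1.191 m³/s
w_7 = (23.4 − 14.7)/2 = 4.35 m; q_7 = 0.74 × 0.33 × 4.35 = 1.062 m³/s
w_8 = (23.4 − 18.7)/2 = 2.35 m; q_8 = 0.65 × 0.15 × 2.35 = 0.2291 m³/s
Q = Σ qᵢ = 6.120 m³/s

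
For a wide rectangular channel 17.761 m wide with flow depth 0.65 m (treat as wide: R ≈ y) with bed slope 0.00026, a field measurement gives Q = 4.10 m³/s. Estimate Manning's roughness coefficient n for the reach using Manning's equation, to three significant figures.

0.0341

A = b·y = 17.761 × 0.65 = 11.54 m²
Wide channel: R ≈ y = 0.65 m
n = (1/Q)·A·R^(2/3)·S^(1/2) = (1/4.10) × 11.54 × 0.7504 × 0.01612 = 0.03407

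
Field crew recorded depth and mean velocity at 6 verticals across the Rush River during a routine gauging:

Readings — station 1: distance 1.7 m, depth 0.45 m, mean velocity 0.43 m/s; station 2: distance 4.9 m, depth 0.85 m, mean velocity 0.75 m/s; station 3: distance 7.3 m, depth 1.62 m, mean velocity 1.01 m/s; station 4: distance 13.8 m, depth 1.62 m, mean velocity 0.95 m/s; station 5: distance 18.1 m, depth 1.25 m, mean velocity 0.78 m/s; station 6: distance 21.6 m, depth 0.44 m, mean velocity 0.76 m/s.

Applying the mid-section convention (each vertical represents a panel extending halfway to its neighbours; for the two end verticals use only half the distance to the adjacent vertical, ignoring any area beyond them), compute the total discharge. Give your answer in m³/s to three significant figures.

w_1 = (4.9 − 1.7)/2 = 1.6 m; q_1 = 0.43 × 0.45 × 1.6 = 0.3096 m³/s
w_2 = (7.3 − 1.7)/2 = 2.8 m; q_2 = 0.75 × 0.85 × 2.8 = 1.785 m³/s
w_3 = (13.8 − 4.9)/2 = 4.45 m; q_3 = 1.01 × 1.62 × 4.45 = 7.281 m³/s
w_4 = (18.1 − 7.3)/2 = 5.4 m; q_4 = 0.95 × 1.62 × 5.4 = 8.311 m³/s
w_5 = (21.6 − 13.8)/2 = 3.9 m; q_5 = 0.78 × 1.25 × 3.9 = 3.803 m³/s
w_6 = (21.6 − 18.1)/2 = 1.75 m; q_6 = 0.76 × 0.44 × 1.75 = 0.5852 m³/s
Q = Σ qᵢ = 22.07 m³/s

22.1 m³/s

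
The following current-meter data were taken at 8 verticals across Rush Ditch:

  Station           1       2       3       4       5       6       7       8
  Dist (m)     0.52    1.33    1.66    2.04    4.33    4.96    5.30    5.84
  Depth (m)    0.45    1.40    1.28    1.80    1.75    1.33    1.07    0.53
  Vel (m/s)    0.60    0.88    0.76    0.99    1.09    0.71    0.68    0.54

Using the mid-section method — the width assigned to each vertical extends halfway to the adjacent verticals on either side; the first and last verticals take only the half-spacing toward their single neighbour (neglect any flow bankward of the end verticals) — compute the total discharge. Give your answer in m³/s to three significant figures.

w_1 = (1.33 − 0.52)/2 = 0.405 m; q_1 = 0.60 × 0.45 × 0.405 = 0.1094 m³/s
w_2 = (1.66 − 0.52)/2 = 0.57 m; q_2 = 0.88 × 1.40 × 0.57 = 0.7022 m³/s
w_3 = (2.04 − 1.33)/2 = 0.355 m; q_3 = 0.76 × 1.28 × 0.355 = 0.3453 m³/s
w_4 = (4.33 − 1.66)/2 = 1.335 m; q_4 = 0.99 × 1.80 × 1.335 = 2.379 m³/s
w_5 = (4.96 − 2.04)/2 = 1.46 m; q_5 = 1.09 × 1.75 × 1.46 = 2.785 m³/s
w_6 = (5.30 − 4.33)/2 = 0.485 m; q_6 = 0.71 × 1.33 × 0.485 = 0.4580 m³/s
w_7 = (5.84 − 4.96)/2 = 0.44 m; q_7 = 0.68 × 1.07 × 0.44 = 0.3201 m³/s
w_8 = (5.84 − 5.30)/2 = 0.27 m; q_8 = 0.54 × 0.53 × 0.27 = 0.07727 m³/s
Q = Σ qᵢ = 7.176 m³/s

7.18 m³/s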